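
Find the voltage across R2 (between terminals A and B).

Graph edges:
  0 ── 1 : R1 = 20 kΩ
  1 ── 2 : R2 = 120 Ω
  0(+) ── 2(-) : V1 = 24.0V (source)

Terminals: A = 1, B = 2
R1 and R2 are in series across V1 (node 0 → node 1 → node 2), and the output A–B is taken across R2, so this is a voltage divider.
Series current: I = V1/(R1 + R2) = 24/(20000 + 120) = 24/20120 = 0.001193 A
V_R2 = I × R2 = V1 × R2/(R1 + R2) = 24 × 120/20120 = 0.1431 V

Final answer: 0.1431 V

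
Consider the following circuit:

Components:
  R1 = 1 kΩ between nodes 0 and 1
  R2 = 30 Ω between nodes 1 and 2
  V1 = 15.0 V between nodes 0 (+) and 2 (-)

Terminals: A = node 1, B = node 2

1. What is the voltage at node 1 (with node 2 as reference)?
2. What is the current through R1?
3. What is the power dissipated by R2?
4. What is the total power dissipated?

Nodal analysis, taking node 2 as the 0 V reference.
Source V1 fixes V_0 = 15 V.
KCL at each unknown node (sum of currents leaving = 0; resistances in Ω):
  Node 1: (V_1 - 15)/1000 + (V_1 - 0)/30 = 0
Collecting terms: 0.03433 × V_1 = 0.015  =>  V_1 = 0.4369 V
Part 1:
  Read off the nodal solution: V_1 = 0.4369 V
Part 2:
  I_R1 = (V_0 - V_1)/R1 = (15 - 0.4369)/1000 = 0.01456 A
  Magnitude: I_R1 = 0.01456 A
Part 3:
  I_R2 = (V_1 - V_2)/R2 = (0.4369 - 0)/30 = 0.01456 A
  P_R2 = I_R2² × R2 = (0.01456)² × 30 = 0.006363 W
Part 4:
  Power in each resistor, P = (ΔV)²/R:
    P_R1 = (15 - 0.4369)²/1000 = 0.2121 W
    P_R2 = (0.4369 - 0)²/30 = 0.006363 W
  P_total = P_R1 + P_R2 = 0.2184 W

Final answers:
1. V_1 = 0.4369 V
2. I_R1 = 0.01456 A
3. P_R2 = 0.006363 W
4. P_total = 0.2184 W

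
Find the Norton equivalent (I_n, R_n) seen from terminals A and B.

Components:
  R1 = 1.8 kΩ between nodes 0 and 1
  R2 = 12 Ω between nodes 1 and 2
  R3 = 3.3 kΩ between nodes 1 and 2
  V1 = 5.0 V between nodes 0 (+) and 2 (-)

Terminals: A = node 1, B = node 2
Find the Thévenin equivalent first; then I_n = V_th/R_th and R_n = R_th.
Step 1 — V_th is the open-circuit voltage V_A - V_B (nothing connected across the terminals).
Nodal analysis, taking node 2 as the 0 V reference.
Source V1 fixes V_0 = 5 V.
KCL at each unknown node (sum of currents leaving = 0; resistances in Ω):
  Node 1: (V_1 - 5)/1800 + (V_1 - 0)/12 + (V_1 - 0)/3300 = 0
Collecting terms: 0.08419 × V_1 = 0.002778  =>  V_1 = 0.03299 V
V_th = V_1 - V_2 = 0.03299 - 0 = 0.03299 V
Step 2 — R_th: zero the source — replace V1 by a short circuit (node 2 merges into node 0) — and find the resistance seen between A (node 1) and B (node 0).
Reduce the network between node 1 (A) and node 0 (B) by series/parallel combination:
  Rp1 = R1 ‖ R2 ‖ R3 (parallel, all between nodes 0 and 1) = 1/(1/1800 + 1/12 + 1/3300) = 11.88 Ω
R_th = 11.88 Ω
I_n = V_th/R_th = 0.03299/11.88 = 0.002778 A, and R_n = R_th = 11.88 Ω

Final answer: I_n = 0.002778 A, R_n = 11.88 Ω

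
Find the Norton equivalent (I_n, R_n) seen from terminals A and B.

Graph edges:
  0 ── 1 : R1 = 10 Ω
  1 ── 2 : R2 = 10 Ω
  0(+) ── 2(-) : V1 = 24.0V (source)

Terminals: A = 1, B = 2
Find the Thévenin equivalent first; then I_n = V_th/R_th and R_n = R_th.
Step 1 — V_th is the open-circuit voltage V_A - V_B (nothing connected across the terminals).
Nodal analysis, taking node 2 as the 0 V reference.
Source V1 fixes V_0 = 24 V.
KCL at each unknown node (sum of currents leaving = 0; resistances in Ω):
  Node 1: (V_1 - 24)/10 + (V_1 - 0)/10 = 0
Collecting terms: 0.2 × V_1 = 2.4  =>  V_1 = 12 V
V_th = V_1 - V_2 = 12 - 0 = 12 V
Step 2 — R_th: zero the source — replace V1 by a short circuit (node 2 merges into node 0) — and find the resistance seen between A (node 1) and B (node 0).
Reduce the network between node 1 (A) and node 0 (B) by series/parallel combination:
  Rp1 = R1 ‖ R2 (parallel, both between nodes 0 and 1) = 1/(1/10 + 1/10) = 5 Ω
R_th = 5 Ω
I_n = V_th/R_th = 12/5 = 2.4 A, and R_n = R_th = 5 Ω

Final answer: I_n = 2.4 A, R_n = 5 Ω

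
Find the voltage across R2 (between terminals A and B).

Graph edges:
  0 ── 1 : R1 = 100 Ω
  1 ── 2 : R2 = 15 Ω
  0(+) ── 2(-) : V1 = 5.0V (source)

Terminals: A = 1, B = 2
R1 and R2 are in series across V1 (node 0 → node 1 → node 2), and the output A–B is taken across R2, so this is a voltage divider.
Series current: I = V1/(R1 + R2) = 5/(100 + 15) = 5/115 = 0.04348 A
V_R2 = I × R2 = V1 × R2/(R1 + R2) = 5 × 15/115 = 0.6522 V

Final answer: 0.6522 V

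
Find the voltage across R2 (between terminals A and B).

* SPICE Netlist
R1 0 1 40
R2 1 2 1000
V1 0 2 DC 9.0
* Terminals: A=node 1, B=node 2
R1 and R2 are in series across V1 (node 0 → node 1 → node 2), and the output A–B is taken across R2, so this is a voltage divider.
Series current: I = V1/(R1 + R2) = 9/(40 + 1000) = 9/1040 = 0.008654 A
V_R2 = I × R2 = V1 × R2/(R1 + R2) = 9 × 1000/1040 = 8.654 V

Final answer: 8.654 V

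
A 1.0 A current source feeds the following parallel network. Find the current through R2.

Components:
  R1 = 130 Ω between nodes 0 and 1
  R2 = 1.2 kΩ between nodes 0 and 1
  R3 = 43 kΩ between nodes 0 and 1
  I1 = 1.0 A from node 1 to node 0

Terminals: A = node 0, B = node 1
All resistors sit directly between nodes 0 and 1, so they are in parallel and share one voltage V; the full source current 1 A splits among them.
1/R_par = 1/130 + 1/1200 + 1/43000 = 0.008549 S  =>  R_par = 117 Ω
V = I × R_par = 1 × 117 = 117 V
I_R2 = V/R2 = 117/1200 = 0.09748 A

Final answer: 0.09748 A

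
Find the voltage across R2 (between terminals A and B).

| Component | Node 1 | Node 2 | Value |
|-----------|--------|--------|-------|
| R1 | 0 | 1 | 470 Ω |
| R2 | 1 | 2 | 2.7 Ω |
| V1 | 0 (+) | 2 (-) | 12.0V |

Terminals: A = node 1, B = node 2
R1 and R2 are in series across V1 (node 0 → node 1 → node 2), and the output A–B is taken across R2, so this is a voltage divider.
Series current: I = V1/(R1 + R2) = 12/(470 + 2.7) = 12/472.7 = 0.02539 A
V_R2 = I × R2 = V1 × R2/(R1 + R2) = 12 × 2.7/472.7 = 0.06854 V

Final answer: 0.06854 V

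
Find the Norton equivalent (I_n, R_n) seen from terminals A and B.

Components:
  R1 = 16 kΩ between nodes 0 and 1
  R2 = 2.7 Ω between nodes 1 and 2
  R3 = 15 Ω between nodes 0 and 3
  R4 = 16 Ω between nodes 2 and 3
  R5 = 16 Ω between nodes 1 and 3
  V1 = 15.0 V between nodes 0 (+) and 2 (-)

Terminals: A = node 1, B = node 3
Find the Thévenin equivalent first; then I_n = V_th/R_th and R_n = R_th.
Step 1 — V_th is the open-circuit voltage V_A - V_B (nothing connected across the terminals).
Nodal analysis, taking node 2 as the 0 V reference.
Source V1 fixes V_0 = 15 V.
KCL at each unknown node (sum of currents leaving = 0; resistances in Ω):
  Node 1: (V_1 - 15)/16000 + (V_1 - 0)/2.7 + (V_1 - V_3)/16 = 0
  Node 3: (V_3 - 15)/15 + (V_3 - 0)/16 + (V_3 - V_1)/16 = 0
Collecting terms (coefficients in siemens):
  0.4329·V_1 - 0.0625·V_3 = 0.0009375
  0.1917·V_3 - 0.0625·V_1 = 1
Determinant D = (0.4329)(0.1917) - (-0.0625)(-0.0625) = 0.07907
V_1 = [(0.0009375)(0.1917) - (-0.0625)(1)]/D = 0.7927 V
V_3 = [(0.4329)(1) - (0.0009375)(-0.0625)]/D = 5.476 V
V_th = V_1 - V_3 = 0.7927 - 5.476 = -4.683 V
Step 2 — R_th: zero the source — replace V1 by a short circuit (node 2 merges into node 0) — and find the resistance seen between A (node 1) and B (node 3).
Reduce the network between node 1 (A) and node 3 (B) by series/parallel combination:
  Rp1 = R1 ‖ R2 (parallel, both between nodes 0 and 1) = 1/(1/16000 + 1/2.7) = 2.7 Ω
  Rp2 = R3 ‖ R4 (parallel, both between nodes 0 and 3) = 1/(1/15 + 1/16) = 7.742 Ω
  Rs1 = Rp1 + Rp2 (series, joined only at node 0) = 2.7 + 7.742 = 10.44 Ω
  Rp3 = R5 ‖ Rs1 (parallel, both between nodes 1 and 3) = 1/(1/16 + 1/10.44) = 6.318 Ω
R_th = 6.318 Ω
I_n = V_th/R_th = -4.683/6.318 = -0.7412 A, and R_n = R_th = 6.318 Ω

Final answer: I_n = -0.7412 A, R_n = 6.318 Ω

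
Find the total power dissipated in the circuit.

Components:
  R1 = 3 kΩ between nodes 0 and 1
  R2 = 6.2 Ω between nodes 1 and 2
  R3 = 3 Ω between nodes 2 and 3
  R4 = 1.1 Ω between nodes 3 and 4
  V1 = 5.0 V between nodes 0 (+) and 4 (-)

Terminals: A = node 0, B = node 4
Nodal analysis, taking node 4 as the 0 V reference.
Source V1 fixes V_0 = 5 V.
KCL at each unknown node (sum of currents leaving = 0; resistances in Ω):
  Node 1: (V_1 - 5)/3000 + (V_1 - V_2)/6.2 = 0
  Node 2: (V_2 - V_1)/6.2 + (V_2 - V_3)/3 = 0
  Node 3: (V_3 - V_2)/3 + (V_3 - 0)/1.1 = 0
Collecting terms (coefficients in siemens):
  0.1616·V_1 - 0.1613·V_2 = 0.001667
  0.4946·V_2 - 0.1613·V_1 - 0.3333·V_3 = 0
  1.242·V_3 - 0.3333·V_2 = 0
Solving these 3 simultaneous equations (Gaussian elimination) gives:
  V_1 = 0.01711 V, V_2 = 0.00681 V, V_3 = 0.001827 V
Power in each resistor, P = (ΔV)²/R:
  P_R1 = (5 - 0.01711)²/3000 = 0.008276 W
  P_R2 = (0.01711 - 0.00681)²/6.2 = 0.0000171 W
  P_R3 = (0.00681 - 0.001827)²/3 = 0.000008276 W
  P_R4 = (0.001827 - 0)²/1.1 = 0.000003035 W
P_total = P_R1 + P_R2 + P_R3 + P_R4 = 0.008305 W

Final answer: 0.008305 W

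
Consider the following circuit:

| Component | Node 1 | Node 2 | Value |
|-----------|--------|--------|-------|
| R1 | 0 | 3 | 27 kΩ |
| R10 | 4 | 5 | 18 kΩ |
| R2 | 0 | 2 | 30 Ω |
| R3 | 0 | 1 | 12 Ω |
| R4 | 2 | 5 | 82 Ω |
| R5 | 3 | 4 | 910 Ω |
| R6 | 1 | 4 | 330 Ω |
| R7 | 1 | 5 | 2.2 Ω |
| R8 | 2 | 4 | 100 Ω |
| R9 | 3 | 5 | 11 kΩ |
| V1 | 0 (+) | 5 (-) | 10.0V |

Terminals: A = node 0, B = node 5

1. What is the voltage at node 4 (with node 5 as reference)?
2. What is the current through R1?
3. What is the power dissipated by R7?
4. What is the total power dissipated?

Nodal analysis, taking node 5 as the 0 V reference.
Source V1 fixes V_0 = 10 V.
KCL at each unknown node (sum of currents leaving = 0; resistances in Ω):
  Node 1: (V_1 - 10)/12 + (V_1 - V_4)/330 + (V_1 - 0)/2.2 = 0
  Node 2: (V_2 - 10)/30 + (V_2 - 0)/82 + (V_2 - V_4)/100 = 0
  Node 3: (V_3 - 10)/27000 + (V_3 - V_4)/910 + (V_3 - 0)/11000 = 0
  Node 4: (V_4 - V_3)/910 + (V_4 - V_1)/330 + (V_4 - V_2)/100 + (V_4 - 0)/18000 = 0
Collecting terms (coefficients in siemens):
  0.5409·V_1 - 0.00303·V_4 = 0.8333
  0.05553·V_2 - 0.01·V_4 = 0.3333
  0.001227·V_3 - 0.001099·V_4 = 0.0003704
  0.01418·V_4 - 0.00303·V_1 - 0.01·V_2 - 0.001099·V_3 = 0
Solving these 4 simultaneous equations (Gaussian elimination) gives:
  V_1 = 1.573 V, V_2 = 7.032 V, V_3 = 5.419 V, V_4 = 5.713 V
Part 1:
  Read off the nodal solution: V_4 = 5.713 V
Part 2:
  I_R1 = (V_0 - V_3)/R1 = (10 - 5.419)/27000 = 0.0001697 A
  Magnitude: I_R1 = 0.0001697 A
Part 3:
  I_R7 = (V_1 - V_5)/R7 = (1.573 - 0)/2.2 = 0.7148 A
  P_R7 = I_R7² × R7 = (0.7148)² × 2.2 = 1.124 W
Part 4:
  Power in each resistor, P = (ΔV)²/R:
    P_R1 = (10 - 5.419)²/27000 = 0.0007772 W
    P_R2 = (10 - 7.032)²/30 = 0.2937 W
    P_R3 = (10 - 1.573)²/12 = 5.918 W
    P_R4 = (7.032 - 0)²/82 = 0.603 W
    P_R5 = (5.419 - 5.713)²/910 = 0.00009493 W
    P_R6 = (1.573 - 5.713)²/330 = 0.05195 W
    P_R7 = (1.573 - 0)²/2.2 = 1.124 W
    P_R8 = (7.032 - 5.713)²/100 = 0.01739 W
    P_R9 = (5.419 - 0)²/11000 = 0.00267 W
    P_R10 = (5.713 - 0)²/18000 = 0.001813 W
  P_total = P_R1 + P_R2 + P_R3 + P_R4 + P_R5 + P_R6 + P_R7 + P_R8 + P_R9 + P_R10 = 8.014 W

Final answers:
1. V_4 = 5.713 V
2. I_R1 = 0.0001697 A
3. P_R7 = 1.124 W
4. P_total = 8.014 W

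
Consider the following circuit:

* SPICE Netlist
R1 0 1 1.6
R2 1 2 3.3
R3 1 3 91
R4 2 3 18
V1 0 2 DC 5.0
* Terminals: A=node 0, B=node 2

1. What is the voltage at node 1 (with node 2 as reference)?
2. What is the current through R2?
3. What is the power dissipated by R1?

Nodal analysis, taking node 2 as the 0 V reference.
Source V1 fixes V_0 = 5 V.
KCL at each unknown node (sum of currents leaving = 0; resistances in Ω):
  Node 1: (V_1 - 5)/1.6 + (V_1 - 0)/3.3 + (V_1 - V_3)/91 = 0
  Node 3: (V_3 - V_1)/91 + (V_3 - 0)/18 = 0
Collecting terms (coefficients in siemens):
  0.939·V_1 - 0.01099·V_3 = 3.125
  0.06654·V_3 - 0.01099·V_1 = 0
Determinant D = (0.939)(0.06654) - (-0.01099)(-0.01099) = 0.06237
V_1 = [(3.125)(0.06654) - (-0.01099)(0)]/D = 3.334 V
V_3 = [(0.939)(0) - (3.125)(-0.01099)]/D = 0.5506 V
Part 1:
  Read off the nodal solution: V_1 = 3.334 V
Part 2:
  I_R2 = (V_1 - V_2)/R2 = (3.334 - 0)/3.3 = 1.01 A
  Magnitude: I_R2 = 1.01 A
Part 3:
  I_R1 = (V_0 - V_1)/R1 = (5 - 3.334)/1.6 = 1.041 A
  P_R1 = I_R1² × R1 = (1.041)² × 1.6 = 1.734 W

Final answers:
1. V_1 = 3.334 V
2. I_R2 = 1.01 A
3. P_R1 = 1.734 W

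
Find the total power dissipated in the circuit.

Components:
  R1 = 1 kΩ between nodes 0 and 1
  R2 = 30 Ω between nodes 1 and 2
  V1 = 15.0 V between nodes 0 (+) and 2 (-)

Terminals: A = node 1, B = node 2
Nodal analysis, taking node 2 as the 0 V reference.
Source V1 fixes V_0 = 15 V.
KCL at each unknown node (sum of currents leaving = 0; resistances in Ω):
  Node 1: (V_1 - 15)/1000 + (V_1 - 0)/30 = 0
Collecting terms: 0.03433 × V_1 = 0.015  =>  V_1 = 0.4369 V
Power in each resistor, P = (ΔV)²/R:
  P_R1 = (15 - 0.4369)²/1000 = 0.2121 W
  P_R2 = (0.4369 - 0)²/30 = 0.006363 W
P_total = P_R1 + P_R2 = 0.2184 W

Final answer: 0.2184 W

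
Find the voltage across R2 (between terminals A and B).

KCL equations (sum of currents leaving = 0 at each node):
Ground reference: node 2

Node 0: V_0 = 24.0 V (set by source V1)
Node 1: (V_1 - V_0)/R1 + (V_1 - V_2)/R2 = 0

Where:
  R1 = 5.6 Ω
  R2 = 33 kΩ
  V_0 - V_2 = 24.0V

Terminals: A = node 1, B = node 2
R1 and R2 are in series across V1 (node 0 → node 1 → node 2), and the output A–B is taken across R2, so this is a voltage divider.
Series current: I = V1/(R1 + R2) = 24/(5.6 + 33000) = 24/33010 = 0.0007271 A
V_R2 = I × R2 = V1 × R2/(R1 + R2) = 24 × 33000/33010 = 24 V

Final answer: 24 V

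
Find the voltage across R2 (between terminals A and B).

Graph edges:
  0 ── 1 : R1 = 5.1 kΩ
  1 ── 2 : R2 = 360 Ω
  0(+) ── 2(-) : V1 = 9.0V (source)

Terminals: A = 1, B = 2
R1 and R2 are in series across V1 (node 0 → node 1 → node 2), and the output A–B is taken across R2, so this is a voltage divider.
Series current: I = V1/(R1 + R2) = 9/(5100 + 360) = 9/5460 = 0.001648 A
V_R2 = I × R2 = V1 × R2/(R1 + R2) = 9 × 360/5460 = 0.5934 V

Final answer: 0.5934 V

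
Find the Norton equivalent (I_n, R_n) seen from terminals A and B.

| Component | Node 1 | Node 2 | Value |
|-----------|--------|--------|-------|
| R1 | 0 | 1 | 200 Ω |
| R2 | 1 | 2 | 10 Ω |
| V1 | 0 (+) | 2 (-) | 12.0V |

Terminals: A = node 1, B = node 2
Find the Thévenin equivalent first; then I_n = V_th/R_th and R_n = R_th.
Step 1 — V_th is the open-circuit voltage V_A - V_B (nothing connected across the terminals).
Nodal analysis, taking node 2 as the 0 V reference.
Source V1 fixes V_0 = 12 V.
KCL at each unknown node (sum of currents leaving = 0; resistances in Ω):
  Node 1: (V_1 - 12)/200 + (V_1 - 0)/10 = 0
Collecting terms: 0.105 × V_1 = 0.06  =>  V_1 = 0.5714 V
V_th = V_1 - V_2 = 0.5714 - 0 = 0.5714 V
Step 2 — R_th: zero the source — replace V1 by a short circuit (node 2 merges into node 0) — and find the resistance seen between A (node 1) and B (node 0).
Reduce the network between node 1 (A) and node 0 (B) by series/parallel combination:
  Rp1 = R1 ‖ R2 (parallel, both between nodes 0 and 1) = 1/(1/200 + 1/10) = 9.524 Ω
R_th = 9.524 Ω
I_n = V_th/R_th = 0.5714/9.524 = 0.06 A, and R_n = R_th = 9.524 Ω

Final answer: I_n = 0.06 A, R_n = 9.524 Ω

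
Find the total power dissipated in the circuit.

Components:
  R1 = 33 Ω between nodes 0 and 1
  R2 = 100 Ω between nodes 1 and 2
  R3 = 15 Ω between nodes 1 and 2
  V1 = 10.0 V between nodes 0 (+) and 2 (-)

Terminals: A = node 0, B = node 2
Nodal analysis, taking node 2 as the 0 V reference.
Source V1 fixes V_0 = 10 V.
KCL at each unknown node (sum of currents leaving = 0; resistances in Ω):
  Node 1: (V_1 - 10)/33 + (V_1 - 0)/100 + (V_1 - 0)/15 = 0
Collecting terms: 0.107 × V_1 = 0.303  =>  V_1 = 2.833 V
Power in each resistor, P = (ΔV)²/R:
  P_R1 = (10 - 2.833)²/33 = 1.557 W
  P_R2 = (2.833 - 0)²/100 = 0.08025 W
  P_R3 = (2.833 - 0)²/15 = 0.535 W
P_total = P_R1 + P_R2 + P_R3 = 2.172 W

Final answer: 2.172 W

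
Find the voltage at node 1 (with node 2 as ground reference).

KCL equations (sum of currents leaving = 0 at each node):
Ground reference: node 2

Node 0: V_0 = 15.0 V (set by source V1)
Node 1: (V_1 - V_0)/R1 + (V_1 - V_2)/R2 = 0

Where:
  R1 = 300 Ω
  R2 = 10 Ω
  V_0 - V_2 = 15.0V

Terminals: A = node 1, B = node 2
Nodal analysis, taking node 2 as the 0 V reference.
Source V1 fixes V_0 = 15 V.
KCL at each unknown node (sum of currents leaving = 0; resistances in Ω):
  Node 1: (V_1 - 15)/300 + (V_1 - 0)/10 = 0
Collecting terms: 0.1033 × V_1 = 0.05  =>  V_1 = 0.4839 V
The requested potential is V_1 = 0.4839 V.

Final answer: V_1 = 0.4839 V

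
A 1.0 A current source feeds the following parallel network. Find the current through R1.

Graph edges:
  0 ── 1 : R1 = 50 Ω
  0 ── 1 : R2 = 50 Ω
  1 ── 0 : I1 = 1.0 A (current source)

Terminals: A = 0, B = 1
All resistors sit directly between nodes 0 and 1, so they are in parallel and share one voltage V; the full source current 1 A splits among them.
1/R_par = 1/50 + 1/50 = 0.04 S  =>  R_par = 25 Ω
V = I × R_par = 1 × 25 = 25 V
I_R1 = V/R1 = 25/50 = 0.5 A

Final answer: 0.5 A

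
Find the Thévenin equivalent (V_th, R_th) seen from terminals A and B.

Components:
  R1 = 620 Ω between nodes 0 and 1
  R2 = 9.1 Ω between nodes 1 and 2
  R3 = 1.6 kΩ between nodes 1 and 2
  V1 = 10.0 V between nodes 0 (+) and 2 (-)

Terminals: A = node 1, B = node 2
Step 1 — V_th is the open-circuit voltage V_A - V_B (nothing connected across the terminals).
Nodal analysis, taking node 2 as the 0 V reference.
Source V1 fixes V_0 = 10 V.
KCL at each unknown node (sum of currents leaving = 0; resistances in Ω):
  Node 1: (V_1 - 10)/620 + (V_1 - 0)/9.1 + (V_1 - 0)/1600 = 0
Collecting terms: 0.1121 × V_1 = 0.01613  =>  V_1 = 0.1438 V
V_th = V_1 - V_2 = 0.1438 - 0 = 0.1438 V
Step 2 — R_th: zero the source — replace V1 by a short circuit (node 2 merges into node 0) — and find the resistance seen between A (node 1) and B (node 0).
Reduce the network between node 1 (A) and node 0 (B) by series/parallel combination:
  Rp1 = R1 ‖ R2 ‖ R3 (parallel, all between nodes 0 and 1) = 1/(1/620 + 1/9.1 + 1/1600) = 8.918 Ω
R_th = 8.918 Ω

Final answer: V_th = 0.1438 V, R_th = 8.918 Ω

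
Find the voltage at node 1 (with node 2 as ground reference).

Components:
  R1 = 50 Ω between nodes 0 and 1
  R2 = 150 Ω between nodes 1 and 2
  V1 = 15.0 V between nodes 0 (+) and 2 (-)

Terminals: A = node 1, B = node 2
Nodal analysis, taking node 2 as the 0 V reference.
Source V1 fixes V_0 = 15 V.
KCL at each unknown node (sum of currents leaving = 0; resistances in Ω):
  Node 1: (V_1 - 15)/50 + (V_1 - 0)/150 = 0
Collecting terms: 0.02667 × V_1 = 0.3  =>  V_1 = 11.25 V
The requested potential is V_1 = 11.25 V.

Final answer: V_1 = 11.25 V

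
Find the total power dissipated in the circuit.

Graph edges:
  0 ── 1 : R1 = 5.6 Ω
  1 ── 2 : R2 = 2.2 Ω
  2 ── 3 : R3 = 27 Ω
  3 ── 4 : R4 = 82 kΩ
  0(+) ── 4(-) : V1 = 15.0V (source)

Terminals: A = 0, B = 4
Nodal analysis, taking node 4 as the 0 V reference.
Source V1 fixes V_0 = 15 V.
KCL at each unknown node (sum of currents leaving = 0; resistances in Ω):
  Node 1: (V_1 - 15)/5.6 + (V_1 - V_2)/2.2 = 0
  Node 2: (V_2 - V_1)/2.2 + (V_2 - V_3)/27 = 0
  Node 3: (V_3 - V_2)/27 + (V_3 - 0)/82000 = 0
Collecting terms (coefficients in siemens):
  0.6331·V_1 - 0.4545·V_2 = 2.679
  0.4916·V_2 - 0.4545·V_1 - 0.03704·V_3 = 0
  0.03705·V_3 - 0.03704·V_2 = 0
Solving these 3 simultaneous equations (Gaussian elimination) gives:
  V_1 = 15 V, V_2 = 15 V, V_3 = 14.99 V
Power in each resistor, P = (ΔV)²/R:
  P_R1 = (15 - 15)²/5.6 = 0.0000001872 W
  P_R2 = (15 - 15)²/2.2 = 0.00000007355 W
  P_R3 = (15 - 14.99)²/27 = 0.0000009027 W
  P_R4 = (14.99 - 0)²/82000 = 0.002742 W
P_total = P_R1 + P_R2 + P_R3 + P_R4 = 0.002743 W

Final answer: 0.002743 W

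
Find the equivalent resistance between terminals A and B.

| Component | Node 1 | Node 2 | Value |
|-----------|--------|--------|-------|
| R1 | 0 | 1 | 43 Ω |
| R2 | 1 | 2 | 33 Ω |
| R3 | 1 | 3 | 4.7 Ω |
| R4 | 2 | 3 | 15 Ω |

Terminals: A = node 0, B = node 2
Reduce the network between node 0 (A) and node 2 (B) by series/parallel combination:
  Rs1 = R3 + R4 (series, joined only at node 3) = 4.7 + 15 = 19.7 Ω
  Rp1 = R2 ‖ Rs1 (parallel, both between nodes 1 and 2) = 1/(1/33 + 1/19.7) = 12.34 Ω
  Rs2 = R1 + Rp1 (series, joined only at node 1) = 43 + 12.34 = 55.34 Ω
R_eq = 55.34 Ω

Final answer: 55.34 Ω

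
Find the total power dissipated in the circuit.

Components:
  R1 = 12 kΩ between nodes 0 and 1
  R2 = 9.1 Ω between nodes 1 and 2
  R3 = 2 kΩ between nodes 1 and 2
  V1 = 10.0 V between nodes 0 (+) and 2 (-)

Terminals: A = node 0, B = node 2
Nodal analysis, taking node 2 as the 0 V reference.
Source V1 fixes V_0 = 10 V.
KCL at each unknown node (sum of currents leaving = 0; resistances in Ω):
  Node 1: (V_1 - 10)/12000 + (V_1 - 0)/9.1 + (V_1 - 0)/2000 = 0
Collecting terms: 0.1105 × V_1 = 0.0008333  =>  V_1 = 0.007543 V
Power in each resistor, P = (ΔV)²/R:
  P_R1 = (10 - 0.007543)²/12000 = 0.008321 W
  P_R2 = (0.007543 - 0)²/9.1 = 0.000006253 W
  P_R3 = (0.007543 - 0)²/2000 = 0.00000002845 W
P_total = P_R1 + P_R2 + P_R3 = 0.008327 W

Final answer: 0.008327 W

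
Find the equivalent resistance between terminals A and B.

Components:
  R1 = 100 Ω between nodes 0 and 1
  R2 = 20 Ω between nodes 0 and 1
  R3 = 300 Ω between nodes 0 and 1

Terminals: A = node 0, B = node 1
Reduce the network between node 0 (A) and node 1 (B) by series/parallel combination:
  Rp1 = R1 ‖ R2 ‖ R3 (parallel, all between nodes 0 and 1) = 1/(1/100 + 1/20 + 1/300) = 15.79 Ω
R_eq = 15.79 Ω

Final answer: 15.79 Ω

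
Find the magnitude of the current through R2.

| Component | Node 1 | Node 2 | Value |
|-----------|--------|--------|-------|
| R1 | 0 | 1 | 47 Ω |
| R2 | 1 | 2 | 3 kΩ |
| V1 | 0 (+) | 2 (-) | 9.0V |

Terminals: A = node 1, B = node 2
Nodal analysis, taking node 2 as the 0 V reference.
Source V1 fixes V_0 = 9 V.
KCL at each unknown node (sum of currents leaving = 0; resistances in Ω):
  Node 1: (V_1 - 9)/47 + (V_1 - 0)/3000 = 0
Collecting terms: 0.02161 × V_1 = 0.1915  =>  V_1 = 8.861 V
I_R2 = (V_1 - V_2)/R2 = (8.861 - 0)/3000 = 0.002954 A
|I_R2| = 0.002954 A

Final answer: |I_R2| = 0.002954 A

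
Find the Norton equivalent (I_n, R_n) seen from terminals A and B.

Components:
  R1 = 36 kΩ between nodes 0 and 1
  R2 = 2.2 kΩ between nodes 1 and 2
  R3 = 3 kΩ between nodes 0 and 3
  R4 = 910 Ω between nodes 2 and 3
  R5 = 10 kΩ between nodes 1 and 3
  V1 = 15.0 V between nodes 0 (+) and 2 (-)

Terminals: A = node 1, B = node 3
Find the Thévenin equivalent first; then I_n = V_th/R_th and R_n = R_th.
Step 1 — V_th is the open-circuit voltage V_A - V_B (nothing connected across the terminals).
Nodal analysis, taking node 2 as the 0 V reference.
Source V1 fixes V_0 = 15 V.
KCL at each unknown node (sum of currents leaving = 0; resistances in Ω):
  Node 1: (V_1 - 15)/36000 + (V_1 - 0)/2200 + (V_1 - V_3)/10000 = 0
  Node 3: (V_3 - 15)/3000 + (V_3 - 0)/910 + (V_3 - V_1)/10000 = 0
Collecting terms (coefficients in siemens):
  0.0005823·V_1 - 0.0001·V_3 = 0.0004167
  0.001532·V_3 - 0.0001·V_1 = 0.005
Determinant D = (0.0005823)(0.001532) - (-0.0001)(-0.0001) = 0.0000008823
V_1 = [(0.0004167)(0.001532) - (-0.0001)(0.005)]/D = 1.29 V
V_3 = [(0.0005823)(0.005) - (0.0004167)(-0.0001)]/D = 3.347 V
V_th = V_1 - V_3 = 1.29 - 3.347 = -2.057 V
Step 2 — R_th: zero the source — replace V1 by a short circuit (node 2 merges into node 0) — and find the resistance seen between A (node 1) and B (node 3).
Reduce the network between node 1 (A) and node 3 (B) by series/parallel combination:
  Rp1 = R1 ‖ R2 (parallel, both between nodes 0 and 1) = 1/(1/36000 + 1/2200) = 2073 Ω
  Rp2 = R3 ‖ R4 (parallel, both between nodes 0 and 3) = 1/(1/3000 + 1/910) = 698.2 Ω
  Rs1 = Rp1 + Rp2 (series, joined only at node 0) = 2073 + 698.2 = 2772 Ω
  Rp3 = R5 ‖ Rs1 (parallel, both between nodes 1 and 3) = 1/(1/10000 + 1/2772) = 2170 Ω
R_th = 2.17 kΩ
I_n = V_th/R_th = -2.057/2170 = -0.0009479 A, and R_n = R_th = 2.17 kΩ

Final answer: I_n = -0.0009479 A, R_n = 2.17 kΩ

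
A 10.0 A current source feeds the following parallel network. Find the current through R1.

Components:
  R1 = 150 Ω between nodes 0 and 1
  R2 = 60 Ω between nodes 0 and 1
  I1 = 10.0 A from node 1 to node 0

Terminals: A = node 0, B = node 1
All resistors sit directly between nodes 0 and 1, so they are in parallel and share one voltage V; the full source current 10 A splits among them.
1/R_par = 1/150 + 1/60 = 0.02333 S  =>  R_par = 42.86 Ω
V = I × R_par = 10 × 42.86 = 428.6 V
I_R1 = V/R1 = 428.6/150 = 2.857 A

Final answer: 2.857 A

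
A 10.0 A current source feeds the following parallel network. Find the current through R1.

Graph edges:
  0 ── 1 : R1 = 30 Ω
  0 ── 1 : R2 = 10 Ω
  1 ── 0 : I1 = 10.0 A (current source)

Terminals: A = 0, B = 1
All resistors sit directly between nodes 0 and 1, so they are in parallel and share one voltage V; the full source current 10 A splits among them.
1/R_par = 1/30 + 1/10 = 0.1333 S  =>  R_par = 7.5 Ω
V = I × R_par = 10 × 7.5 = 75 V
I_R1 = V/R1 = 75/30 = 2.5 A

Final answer: 2.5 A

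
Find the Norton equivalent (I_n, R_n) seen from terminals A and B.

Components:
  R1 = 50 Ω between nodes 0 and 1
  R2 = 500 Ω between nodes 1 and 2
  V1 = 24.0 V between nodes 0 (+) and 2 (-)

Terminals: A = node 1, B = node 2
Find the Thévenin equivalent first; then I_n = V_th/R_th and R_n = R_th.
Step 1 — V_th is the open-circuit voltage V_A - V_B (nothing connected across the terminals).
Nodal analysis, taking node 2 as the 0 V reference.
Source V1 fixes V_0 = 24 V.
KCL at each unknown node (sum of currents leaving = 0; resistances in Ω):
  Node 1: (V_1 - 24)/50 + (V_1 - 0)/500 = 0
Collecting terms: 0.022 × V_1 = 0.48  =>  V_1 = 21.82 V
V_th = V_1 - V_2 = 21.82 - 0 = 21.82 V
Step 2 — R_th: zero the source — replace V1 by a short circuit (node 2 merges into node 0) — and find the resistance seen between A (node 1) and B (node 0).
Reduce the network between node 1 (A) and node 0 (B) by series/parallel combination:
  Rp1 = R1 ‖ R2 (parallel, both between nodes 0 and 1) = 1/(1/50 + 1/500) = 45.45 Ω
R_th = 45.45 Ω
I_n = V_th/R_th = 21.82/45.45 = 0.48 A, and R_n = R_th = 45.45 Ω

Final answer: I_n = 0.48 A, R_n = 45.45 Ω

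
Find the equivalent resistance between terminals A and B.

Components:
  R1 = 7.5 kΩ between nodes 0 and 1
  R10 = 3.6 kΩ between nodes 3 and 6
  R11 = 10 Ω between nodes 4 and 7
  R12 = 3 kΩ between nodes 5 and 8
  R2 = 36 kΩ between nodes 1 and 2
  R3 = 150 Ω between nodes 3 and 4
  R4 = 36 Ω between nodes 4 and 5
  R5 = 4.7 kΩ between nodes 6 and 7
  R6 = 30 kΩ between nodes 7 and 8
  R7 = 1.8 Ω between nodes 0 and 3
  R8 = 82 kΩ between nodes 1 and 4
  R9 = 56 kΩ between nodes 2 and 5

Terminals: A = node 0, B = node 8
The network is not a plain series/parallel combination. Inject a 1 A test current into terminal A (node 0) and return it from terminal B (node 8); then R_eq = V_A / (1 A).
Nodal analysis, taking node 8 as the 0 V reference.
Current source I_test pushes 1 A into node 0 and draws it out of node 8.
KCL at each unknown node (sum of currents leaving = 0; resistances in Ω):
  Node 0: (V_0 - V_1)/7500 + (V_0 - V_3)/1.8 - 1 = 0
  Node 1: (V_1 - V_0)/7500 + (V_1 - V_2)/36000 + (V_1 - V_4)/82000 = 0
  Node 2: (V_2 - V_1)/36000 + (V_2 - V_5)/56000 = 0
  Node 3: (V_3 - V_0)/1.8 + (V_3 - V_4)/150 + (V_3 - V_6)/3600 = 0
  Node 4: (V_4 - V_1)/82000 + (V_4 - V_3)/150 + (V_4 - V_5)/36 + (V_4 - V_7)/10 = 0
  Node 5: (V_5 - V_2)/56000 + (V_5 - V_4)/36 + (V_5 - 0)/3000 = 0
  Node 6: (V_6 - V_3)/3600 + (V_6 - V_7)/4700 = 0
  Node 7: (V_7 - V_4)/10 + (V_7 - V_6)/4700 + (V_7 - 0)/30000 = 0
Collecting terms (coefficients in siemens):
  0.5557·V_0 - 0.0001333·V_1 - 0.5556·V_3 = 1
  0.0001733·V_1 - 0.0001333·V_0 - 0.00002778·V_2 - 0.0000122·V_4 = 0
  0.00004563·V_2 - 0.00002778·V_1 - 0.00001786·V_5 = 0
  0.5625·V_3 - 0.5556·V_0 - 0.006667·V_4 - 0.0002778·V_6 = 0
  0.1345·V_4 - 0.0000122·V_1 - 0.006667·V_3 - 0.02778·V_5 - 0.1·V_7 = 0
  0.02813·V_5 - 0.00001786·V_2 - 0.02778·V_4 = 0
  0.0004905·V_6 - 0.0002778·V_3 - 0.0002128·V_7 = 0
  0.1002·V_7 - 0.1·V_4 - 0.0002128·V_6 = 0
Solving these 8 simultaneous equations (Gaussian elimination) gives:
  V_0 = 2906 V, V_1 = 2881 V, V_2 = 2820 V, V_3 = 2904 V
  V_4 = 2757 V, V_5 = 2724 V, V_6 = 2840 V, V_7 = 2756 V
R_eq = V_0 / 1 A = 2906 Ω = 2.906 kΩ

Final answer: 2.906 kΩ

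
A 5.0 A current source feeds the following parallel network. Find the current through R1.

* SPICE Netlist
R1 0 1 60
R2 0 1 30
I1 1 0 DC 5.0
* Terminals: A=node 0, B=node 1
All resistors sit directly between nodes 0 and 1, so they are in parallel and share one voltage V; the full source current 5 A splits among them.
1/R_par = 1/60 + 1/30 = 0.05 S  =>  R_par = 20 Ω
V = I × R_par = 5 × 20 = 100 V
I_R1 = V/R1 = 100/60 = 1.667 A

Final answer: 1.667 A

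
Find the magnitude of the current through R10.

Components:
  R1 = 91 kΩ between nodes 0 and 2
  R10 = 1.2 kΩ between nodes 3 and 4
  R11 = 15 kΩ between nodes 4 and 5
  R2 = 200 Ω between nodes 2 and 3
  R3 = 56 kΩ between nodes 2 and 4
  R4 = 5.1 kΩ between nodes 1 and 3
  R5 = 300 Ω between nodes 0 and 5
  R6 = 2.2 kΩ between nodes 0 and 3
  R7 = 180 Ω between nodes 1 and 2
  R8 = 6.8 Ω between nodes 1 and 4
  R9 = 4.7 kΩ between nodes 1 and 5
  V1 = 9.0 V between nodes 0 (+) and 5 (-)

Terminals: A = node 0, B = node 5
Nodal analysis, taking node 5 as the 0 V reference.
Source V1 fixes V_0 = 9 V.
KCL at each unknown node (sum of currents leaving = 0; resistances in Ω):
  Node 1: (V_1 - V_3)/5100 + (V_1 - V_2)/180 + (V_1 - V_4)/6.8 + (V_1 - 0)/4700 = 0
  Node 2: (V_2 - 9)/91000 + (V_2 - V_3)/200 + (V_2 - V_4)/56000 + (V_2 - V_1)/180 = 0
  Node 3: (V_3 - V_2)/200 + (V_3 - V_1)/5100 + (V_3 - 9)/2200 + (V_3 - V_4)/1200 = 0
  Node 4: (V_4 - V_2)/56000 + (V_4 - V_1)/6.8 + (V_4 - V_3)/1200 + (V_4 - 0)/15000 = 0
Collecting terms (coefficients in siemens):
  0.153·V_1 - 0.005556·V_2 - 0.0001961·V_3 - 0.1471·V_4 = 0
  0.01058·V_2 - 0.005556·V_1 - 0.005·V_3 - 0.00001786·V_4 = 0.0000989
  0.006484·V_3 - 0.0001961·V_1 - 0.005·V_2 - 0.0008333·V_4 = 0.004091
  0.148·V_4 - 0.1471·V_1 - 0.00001786·V_2 - 0.0008333·V_3 = 0
Solving these 4 simultaneous equations (Gaussian elimination) gives:
  V_1 = 5.375 V, V_2 = 5.569 V, V_3 = 5.779 V, V_4 = 5.374 V
I_R10 = (V_3 - V_4)/R10 = (5.779 - 5.374)/1200 = 0.000337 A
|I_R10| = 0.000337 A

Final answer: |I_R10| = 0.000337 A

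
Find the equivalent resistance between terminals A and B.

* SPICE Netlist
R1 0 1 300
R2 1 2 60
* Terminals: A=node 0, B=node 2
Reduce the network between node 0 (A) and node 2 (B) by series/parallel combination:
  Rs1 = R1 + R2 (series, joined only at node 1) = 300 + 60 = 360 Ω
R_eq = 360 Ω

Final answer: 360 Ω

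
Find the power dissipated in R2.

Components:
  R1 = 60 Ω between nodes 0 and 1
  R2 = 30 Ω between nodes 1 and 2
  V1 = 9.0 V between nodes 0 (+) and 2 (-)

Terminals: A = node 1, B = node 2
Nodal analysis, taking node 2 as the 0 V reference.
Source V1 fixes V_0 = 9 V.
KCL at each unknown node (sum of currents leaving = 0; resistances in Ω):
  Node 1: (V_1 - 9)/60 + (V_1 - 0)/30 = 0
Collecting terms: 0.05 × V_1 = 0.15  =>  V_1 = 3 V
I_R2 = (V_1 - V_2)/R2 = (3 - 0)/30 = 0.1 A
P_R2 = I_R2² × R2 = (0.1)² × 30 = 0.3 W

Final answer: 0.3 W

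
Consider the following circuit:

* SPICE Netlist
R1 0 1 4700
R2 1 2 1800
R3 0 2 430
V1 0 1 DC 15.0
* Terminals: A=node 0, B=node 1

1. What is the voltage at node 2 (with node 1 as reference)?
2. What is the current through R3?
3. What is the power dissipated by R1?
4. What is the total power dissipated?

Nodal analysis, taking node 1 as the 0 V reference.
Source V1 fixes V_0 = 15 V.
KCL at each unknown node (sum of currents leaving = 0; resistances in Ω):
  Node 2: (V_2 - 0)/1800 + (V_2 - 15)/430 = 0
Collecting terms: 0.002881 × V_2 = 0.03488  =>  V_2 = 12.11 V
Part 1:
  Read off the nodal solution: V_2 = 12.11 V
Part 2:
  I_R3 = (V_0 - V_2)/R3 = (15 - 12.11)/430 = 0.006726 A
  Magnitude: I_R3 = 0.006726 A
Part 3:
  I_R1 = (V_0 - V_1)/R1 = (15 - 0)/4700 = 0.003191 A
  P_R1 = I_R1² × R1 = (0.003191)² × 4700 = 0.04787 W
Part 4:
  Power in each resistor, P = (ΔV)²/R:
    P_R1 = (15 - 0)²/4700 = 0.04787 W
    P_R2 = (0 - 12.11)²/1800 = 0.08144 W
    P_R3 = (15 - 12.11)²/430 = 0.01946 W
  P_total = P_R1 + P_R2 + P_R3 = 0.1488 W

Final answers:
1. V_2 = 12.11 V
2. I_R3 = 0.006726 A
3. P_R1 = 0.04787 W
4. P_total = 0.1488 W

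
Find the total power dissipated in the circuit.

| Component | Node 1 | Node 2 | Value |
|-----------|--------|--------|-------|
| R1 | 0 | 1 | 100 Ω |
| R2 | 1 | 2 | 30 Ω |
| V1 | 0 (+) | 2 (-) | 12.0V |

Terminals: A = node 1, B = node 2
Nodal analysis, taking node 2 as the 0 V reference.
Source V1 fixes V_0 = 12 V.
KCL at each unknown node (sum of currents leaving = 0; resistances in Ω):
  Node 1: (V_1 - 12)/100 + (V_1 - 0)/30 = 0
Collecting terms: 0.04333 × V_1 = 0.12  =>  V_1 = 2.769 V
Power in each resistor, P = (ΔV)²/R:
  P_R1 = (12 - 2.769)²/100 = 0.8521 W
  P_R2 = (2.769 - 0)²/30 = 0.2556 W
P_total = P_R1 + P_R2 = 1.108 W

Final answer: 1.108 W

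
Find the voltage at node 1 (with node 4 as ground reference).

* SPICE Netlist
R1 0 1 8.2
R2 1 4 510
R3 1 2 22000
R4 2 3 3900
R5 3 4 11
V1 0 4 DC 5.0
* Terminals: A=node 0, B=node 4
Nodal analysis, taking node 4 as the 0 V reference.
Source V1 fixes V_0 = 5 V.
KCL at each unknown node (sum of currents leaving = 0; resistances in Ω):
  Node 1: (V_1 - 5)/8.2 + (V_1 - 0)/510 + (V_1 - V_2)/22000 = 0
  Node 2: (V_2 - V_1)/22000 + (V_2 - V_3)/3900 = 0
  Node 3: (V_3 - V_2)/3900 + (V_3 - 0)/11 = 0
Collecting terms (coefficients in siemens):
  0.124·V_1 - 0.00004545·V_2 = 0.6098
  0.0003019·V_2 - 0.00004545·V_1 - 0.0002564·V_3 = 0
  0.09117·V_3 - 0.0002564·V_2 = 0
Solving these 3 simultaneous equations (Gaussian elimination) gives:
  V_1 = 4.919 V, V_2 = 0.7425 V, V_3 = 0.002088 V
The requested potential is V_1 = 4.919 V.

Final answer: V_1 = 4.919 V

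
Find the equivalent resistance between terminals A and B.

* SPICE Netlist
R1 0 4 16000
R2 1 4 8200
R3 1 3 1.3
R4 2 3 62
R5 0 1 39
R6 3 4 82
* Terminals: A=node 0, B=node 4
Reduce the network between node 0 (A) and node 4 (B) by series/parallel combination:
  R4 touches the rest of the network only at node 3 (its other end, node 2, goes nowhere), so no current can flow through it — remove it.
  Rs1 = R3 + R6 (series, joined only at node 3) = 1.3 + 82 = 83.3 Ω
  Rp1 = R2 ‖ Rs1 (parallel, both between nodes 1 and 4) = 1/(1/8200 + 1/83.3) = 82.46 Ω
  Rs2 = R5 + Rp1 (series, joined only at node 1) = 39 + 82.46 = 121.5 Ω
  Rp2 = R1 ‖ Rs2 (parallel, both between nodes 0 and 4) = 1/(1/16000 + 1/121.5) = 120.5 Ω
R_eq = 120.5 Ω

Final answer: 120.5 Ω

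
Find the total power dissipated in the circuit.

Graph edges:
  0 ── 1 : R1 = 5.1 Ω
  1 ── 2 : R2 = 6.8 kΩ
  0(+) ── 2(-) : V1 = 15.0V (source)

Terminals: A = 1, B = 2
Nodal analysis, taking node 2 as the 0 V reference.
Source V1 fixes V_0 = 15 V.
KCL at each unknown node (sum of currents leaving = 0; resistances in Ω):
  Node 1: (V_1 - 15)/5.1 + (V_1 - 0)/6800 = 0
Collecting terms: 0.1962 × V_1 = 2.941  =>  V_1 = 14.99 V
Power in each resistor, P = (ΔV)²/R:
  P_R1 = (15 - 14.99)²/5.1 = 0.00002478 W
  P_R2 = (14.99 - 0)²/6800 = 0.03304 W
P_total = P_R1 + P_R2 = 0.03306 W

Final answer: 0.03306 W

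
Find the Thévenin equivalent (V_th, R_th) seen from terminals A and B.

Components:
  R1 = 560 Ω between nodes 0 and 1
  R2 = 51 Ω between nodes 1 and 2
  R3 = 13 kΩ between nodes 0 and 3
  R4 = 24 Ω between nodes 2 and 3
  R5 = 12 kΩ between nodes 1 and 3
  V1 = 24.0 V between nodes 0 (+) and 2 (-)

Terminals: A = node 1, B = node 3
Step 1 — V_th is the open-circuit voltage V_A - V_B (nothing connected across the terminals).
Nodal analysis, taking node 2 as the 0 V reference.
Source V1 fixes V_0 = 24 V.
KCL at each unknown node (sum of currents leaving = 0; resistances in Ω):
  Node 1: (V_1 - 24)/560 + (V_1 - 0)/51 + (V_1 - V_3)/12000 = 0
  Node 3: (V_3 - 24)/13000 + (V_3 - 0)/24 + (V_3 - V_1)/12000 = 0
Collecting terms (coefficients in siemens):
  0.02148·V_1 - 0.00008333·V_3 = 0.04286
  0.04183·V_3 - 0.00008333·V_1 = 0.001846
Determinant D = (0.02148)(0.04183) - (-0.00008333)(-0.00008333) = 0.0008983
V_1 = [(0.04286)(0.04183) - (-0.00008333)(0.001846)]/D = 1.996 V
V_3 = [(0.02148)(0.001846) - (0.04286)(-0.00008333)]/D = 0.04811 V
V_th = V_1 - V_3 = 1.996 - 0.04811 = 1.948 V
Step 2 — R_th: zero the source — replace V1 by a short circuit (node 2 merges into node 0) — and find the resistance seen between A (node 1) and B (node 3).
Reduce the network between node 1 (A) and node 3 (B) by series/parallel combination:
  Rp1 = R1 ‖ R2 (parallel, both between nodes 0 and 1) = 1/(1/560 + 1/51) = 46.74 Ω
  Rp2 = R3 ‖ R4 (parallel, both between nodes 0 and 3) = 1/(1/13000 + 1/24) = 23.96 Ω
  Rs1 = Rp1 + Rp2 (series, joined only at node 0) = 46.74 + 23.96 = 70.7 Ω
  Rp3 = R5 ‖ Rs1 (parallel, both between nodes 1 and 3) = 1/(1/12000 + 1/70.7) = 70.28 Ω
R_th = 70.28 Ω

Final answer: V_th = 1.948 V, R_th = 70.28 Ω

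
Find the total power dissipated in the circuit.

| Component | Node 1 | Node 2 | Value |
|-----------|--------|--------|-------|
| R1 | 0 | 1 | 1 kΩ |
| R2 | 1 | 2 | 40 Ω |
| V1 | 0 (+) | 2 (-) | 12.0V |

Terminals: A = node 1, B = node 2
Nodal analysis, taking node 2 as the 0 V reference.
Source V1 fixes V_0 = 12 V.
KCL at each unknown node (sum of currents leaving = 0; resistances in Ω):
  Node 1: (V_1 - 12)/1000 + (V_1 - 0)/40 = 0
Collecting terms: 0.026 × V_1 = 0.012  =>  V_1 = 0.4615 V
Power in each resistor, P = (ΔV)²/R:
  P_R1 = (12 - 0.4615)²/1000 = 0.1331 W
  P_R2 = (0.4615 - 0)²/40 = 0.005325 W
P_total = P_R1 + P_R2 = 0.1385 W

Final answer: 0.1385 W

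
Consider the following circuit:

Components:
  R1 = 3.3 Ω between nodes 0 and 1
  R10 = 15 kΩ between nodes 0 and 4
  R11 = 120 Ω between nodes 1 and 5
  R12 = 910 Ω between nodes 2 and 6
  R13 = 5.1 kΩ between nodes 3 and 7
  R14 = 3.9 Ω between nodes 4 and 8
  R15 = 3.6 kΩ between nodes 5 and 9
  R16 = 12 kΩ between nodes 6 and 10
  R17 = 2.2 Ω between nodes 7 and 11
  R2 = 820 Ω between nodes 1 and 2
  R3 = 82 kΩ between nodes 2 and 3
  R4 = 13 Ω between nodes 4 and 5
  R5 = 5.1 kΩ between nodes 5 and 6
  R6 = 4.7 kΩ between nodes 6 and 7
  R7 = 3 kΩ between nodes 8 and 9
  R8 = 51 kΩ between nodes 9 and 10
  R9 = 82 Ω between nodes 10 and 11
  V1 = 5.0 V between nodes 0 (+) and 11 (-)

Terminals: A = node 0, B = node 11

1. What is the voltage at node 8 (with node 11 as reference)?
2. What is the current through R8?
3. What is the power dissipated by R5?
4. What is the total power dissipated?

Nodal analysis, taking node 11 as the 0 V reference.
Source V1 fixes V_0 = 5 V.
KCL at each unknown node (sum of currents leaving = 0; resistances in Ω):
  Node 1: (V_1 - 5)/3.3 + (V_1 - V_2)/820 + (V_1 - V_5)/120 = 0
  Node 2: (V_2 - V_1)/820 + (V_2 - V_3)/82000 + (V_2 - V_6)/910 = 0
  Node 3: (V_3 - V_2)/82000 + (V_3 - V_7)/5100 = 0
  Node 4: (V_4 - V_5)/13 + (V_4 - 5)/15000 + (V_4 - V_8)/3.9 = 0
  Node 5: (V_5 - V_4)/13 + (V_5 - V_6)/5100 + (V_5 - V_1)/120 + (V_5 - V_9)/3600 = 0
  Node 6: (V_6 - V_5)/5100 + (V_6 - V_7)/4700 + (V_6 - V_2)/910 + (V_6 - V_10)/12000 = 0
  Node 7: (V_7 - V_6)/4700 + (V_7 - V_3)/5100 + (V_7 - 0)/2.2 = 0
  Node 8: (V_8 - V_9)/3000 + (V_8 - V_4)/3.9 = 0
  Node 9: (V_9 - V_8)/3000 + (V_9 - V_10)/51000 + (V_9 - V_5)/3600 = 0
  Node 10: (V_10 - V_9)/51000 + (V_10 - 0)/82 + (V_10 - V_6)/12000 = 0
Collecting terms (coefficients in siemens):
  0.3126·V_1 - 0.00122·V_2 - 0.008333·V_5 = 1.515
  0.002331·V_2 - 0.00122·V_1 - 0.0000122·V_3 - 0.001099·V_6 = 0
  0.0002083·V_3 - 0.0000122·V_2 - 0.0001961·V_7 = 0
  0.3334·V_4 - 0.07692·V_5 - 0.2564·V_8 = 0.0003333
  0.08573·V_5 - 0.008333·V_1 - 0.07692·V_4 - 0.0001961·V_6 - 0.0002778·V_9 = 0
  0.001591·V_6 - 0.001099·V_2 - 0.0001961·V_5 - 0.0002128·V_7 - 0.00008333·V_10 = 0
  0.455·V_7 - 0.0001961·V_3 - 0.0002128·V_6 = 0
  0.2567·V_8 - 0.2564·V_4 - 0.0003333·V_9 = 0
  0.0006307·V_9 - 0.0002778·V_5 - 0.0003333·V_8 - 0.00001961·V_10 = 0
  0.0123·V_10 - 0.00008333·V_6 - 0.00001961·V_9 = 0
Solving these 10 simultaneous equations (Gaussian elimination) gives:
  V_1 = 4.996 V, V_2 = 4.307 V, V_3 = 0.2539 V, V_4 = 4.952 V
  V_5 = 4.953 V, V_6 = 3.587 V, V_7 = 0.001787 V, V_8 = 4.952 V
  V_9 = 4.8 V, V_10 = 0.03196 V
Part 1:
  Read off the nodal solution: V_8 = 4.952 V
Part 2:
  I_R8 = (V_9 - V_10)/R8 = (4.8 - 0.03196)/51000 = 0.00009348 A
  Magnitude: I_R8 = 0.00009348 A
Part 3:
  I_R5 = (V_5 - V_6)/R5 = (4.953 - 3.587)/5100 = 0.0002679 A
  P_R5 = I_R5² × R5 = (0.0002679)² × 5100 = 0.000366 W
Part 4:
  Power in each resistor, P = (ΔV)²/R:
    P_R1 = (5 - 4.996)²/3.3 = 0.000004742 W
    P_R2 = (4.996 - 4.307)²/820 = 0.0005794 W
    P_R3 = (4.307 - 0.2539)²/82000 = 0.0002003 W
    P_R4 = (4.952 - 4.953)²/13 = 0.00000002957 W
    P_R5 = (4.953 - 3.587)²/5100 = 0.000366 W
    P_R6 = (3.587 - 0.001787)²/4700 = 0.002735 W
    P_R7 = (4.952 - 4.8)²/3000 = 0.000007762 W
    P_R8 = (4.8 - 0.03196)²/51000 = 0.0004457 W
    P_R9 = (0.03196 - 0)²/82 = 0.00001245 W
    P_R10 = (5 - 4.952)²/15000 = 0.0000001508 W
    P_R11 = (4.996 - 4.953)²/120 = 0.0000154 W
    P_R12 = (4.307 - 3.587)²/910 = 0.0005696 W
    P_R13 = (0.2539 - 0.001787)²/5100 = 0.00001246 W
    P_R14 = (4.952 - 4.952)²/3.9 = 0.00000001009 W
    P_R15 = (4.953 - 4.8)²/3600 = 0.000006538 W
    P_R16 = (3.587 - 0.03196)²/12000 = 0.001053 W
    P_R17 = (0.001787 - 0)²/2.2 = 0.000001451 W
  P_total = P_R1 + P_R2 + P_R3 + P_R4 + P_R5 + P_R6 + P_R7 + P_R8 + P_R9 + P_R10 + P_R11 + P_R12 + P_R13 + P_R14 + P_R15 + P_R16 + P_R17 = 0.00601 W

Final answers:
1. V_8 = 4.952 V
2. I_R8 = 9.348e-05 A
3. P_R5 = 0.000366 W
4. P_total = 0.00601 W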